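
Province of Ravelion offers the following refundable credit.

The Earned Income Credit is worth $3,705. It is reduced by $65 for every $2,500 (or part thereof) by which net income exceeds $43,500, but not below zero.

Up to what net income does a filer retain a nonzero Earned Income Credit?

After 56 increments the reduction is 56 × $65 = $3,640, leaving $65; one more increment wipes it out. Increment 56 ends at excess 56 × $2,500 = $140,000, so the highest qualifying income is $43,500 + $140,000 = $183,500.

$183,500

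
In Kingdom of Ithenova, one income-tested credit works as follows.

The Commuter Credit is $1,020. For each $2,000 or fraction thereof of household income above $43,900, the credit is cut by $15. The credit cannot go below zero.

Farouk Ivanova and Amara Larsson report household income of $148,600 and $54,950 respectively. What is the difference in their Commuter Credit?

$705

Farouk ($148,600): Commuter Credit: income exceeds $43,900 by $104,700, which is 53 full-or-partial $2,000 increments; reduction = 53 × $15 = $795, leaving $225.
Amara ($54,950): Commuter Credit: income exceeds $43,900 by $11,050, which is 6 full-or-partial $2,000 increments; reduction = 6 × $15 = $90, leaving $930.
Difference: |$225 − $930| = $705.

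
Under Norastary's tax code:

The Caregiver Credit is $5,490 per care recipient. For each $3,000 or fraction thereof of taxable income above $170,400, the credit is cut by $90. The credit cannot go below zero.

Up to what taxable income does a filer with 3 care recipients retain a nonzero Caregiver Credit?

Full credit = 3 × $5,490 = $16,470.
After 182 increments the reduction is 182 × $90 = $16,380, leaving $90; one more increment wipes it out. Increment 182 ends at excess 182 × $3,000 = $546,000, so the highest qualifying income is $170,400 + $546,000 = $716,400.

$716,400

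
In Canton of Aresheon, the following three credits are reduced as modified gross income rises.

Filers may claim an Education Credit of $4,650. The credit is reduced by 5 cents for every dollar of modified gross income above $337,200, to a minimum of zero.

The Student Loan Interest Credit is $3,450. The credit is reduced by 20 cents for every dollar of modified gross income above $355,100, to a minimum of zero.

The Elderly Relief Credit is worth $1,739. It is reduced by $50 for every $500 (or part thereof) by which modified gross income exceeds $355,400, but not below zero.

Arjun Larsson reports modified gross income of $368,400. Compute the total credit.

Education Credit: 5% of the $31,200 excess over $337,200 is $1,560; credit = $4,650 − $1,560 = $3,090.
Student Loan Interest Credit: 20% of the $13,300 excess over $355,100 is $2,660; credit = $3,450 − $2,660 = $790.
Elderly Relief Credit: income exceeds $355,400 by $13,000, which is 26 full-or-partial $500 increments; reduction = 26 × $50 = $1,300, leaving $439.
Total: $3,090 + $790 + $439 = $4,319.

$4,319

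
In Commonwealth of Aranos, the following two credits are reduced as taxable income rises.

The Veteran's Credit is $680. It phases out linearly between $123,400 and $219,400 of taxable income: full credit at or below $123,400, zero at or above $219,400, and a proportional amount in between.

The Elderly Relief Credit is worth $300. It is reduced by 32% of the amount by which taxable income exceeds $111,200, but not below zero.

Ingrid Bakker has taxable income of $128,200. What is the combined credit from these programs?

$646

Veteran's Credit: $128,200 is $4,800 into a $96,000 phase-out range, leaving 91,200/96,000 of the credit: $680 × 91,200/96,000 = $646.
Elderly Relief Credit: 32% of the $17,000 excess over $111,200 is $5,440 ≥ base, so the credit is $0.
Total: $646 + $0 = $646.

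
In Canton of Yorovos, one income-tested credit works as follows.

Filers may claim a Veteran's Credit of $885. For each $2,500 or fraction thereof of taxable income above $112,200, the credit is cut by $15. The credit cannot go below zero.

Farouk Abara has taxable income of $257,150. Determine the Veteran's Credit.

$15

Veteran's Credit: income exceeds $112,200 by $144,950, which is 58 full-or-partial $2,500 increments; reduction = 58 × $15 = $870, leaving $15.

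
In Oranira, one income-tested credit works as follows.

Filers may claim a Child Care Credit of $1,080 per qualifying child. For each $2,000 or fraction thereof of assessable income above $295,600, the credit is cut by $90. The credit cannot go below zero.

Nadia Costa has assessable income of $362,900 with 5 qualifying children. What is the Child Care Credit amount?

Child Care Credit: base = 5 × $1,080 = $5,400. income exceeds $295,600 by $67,300, which is 34 full-or-partial $2,000 increments; reduction = 34 × $90 = $3,060, leaving $2,340.

$2,340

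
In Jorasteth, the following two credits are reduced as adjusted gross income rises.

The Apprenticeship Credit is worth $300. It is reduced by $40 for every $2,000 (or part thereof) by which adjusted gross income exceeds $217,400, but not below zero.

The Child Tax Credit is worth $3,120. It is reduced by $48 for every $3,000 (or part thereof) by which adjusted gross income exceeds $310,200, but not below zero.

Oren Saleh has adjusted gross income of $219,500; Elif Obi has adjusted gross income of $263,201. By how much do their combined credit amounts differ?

$220

Oren ($219,500): Apprenticeship Credit: income exceeds $217,400 by $2,100, which is 2 full-or-partial $2,000 increments; reduction = 2 × $40 = $80, leaving $220. Child Tax Credit: $219,500 is at or below the $310,200 threshold, so the full $3,120 applies. total $220 + $3,120 = $3,340
Elif ($263,201): Apprenticeship Credit: income exceeds $217,400 by $45,801 → 23 increments × $40 = $920 ≥ base, so the credit is $0. Child Tax Credit: $263,201 is at or below the $310,200 threshold, so the full $3,120 applies. total $0 + $3,120 = $3,120
Difference: |$3,340 − $3,120| = $220.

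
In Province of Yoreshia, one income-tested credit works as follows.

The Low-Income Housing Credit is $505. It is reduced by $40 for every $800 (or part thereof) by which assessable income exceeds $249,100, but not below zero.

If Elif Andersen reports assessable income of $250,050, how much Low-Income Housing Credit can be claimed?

$425

Low-Income Housing Credit: income exceeds $249,100 by $950, which is 2 full-or-partial $800 increments; reduction = 2 × $40 = $80, leaving $425.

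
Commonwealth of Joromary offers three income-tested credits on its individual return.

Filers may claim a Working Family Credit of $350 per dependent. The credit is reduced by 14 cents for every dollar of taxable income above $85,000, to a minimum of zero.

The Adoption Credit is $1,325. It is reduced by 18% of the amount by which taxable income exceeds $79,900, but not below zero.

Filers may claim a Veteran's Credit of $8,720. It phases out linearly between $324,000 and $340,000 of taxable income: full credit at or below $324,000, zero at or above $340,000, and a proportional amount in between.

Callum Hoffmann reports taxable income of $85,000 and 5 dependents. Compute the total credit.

$10,877

Working Family Credit: base = 5 × $350 = $1,750. $85,000 is at or below the $85,000 threshold, so the full $1,750 applies.
Adoption Credit: 18% of the $5,100 excess over $79,900 is $918; credit = $1,325 − $918 = $407.
Veteran's Credit: $85,000 is at or below the $324,000 threshold, so the full $8,720 applies.
Total: $1,750 + $407 + $8,720 = $10,877.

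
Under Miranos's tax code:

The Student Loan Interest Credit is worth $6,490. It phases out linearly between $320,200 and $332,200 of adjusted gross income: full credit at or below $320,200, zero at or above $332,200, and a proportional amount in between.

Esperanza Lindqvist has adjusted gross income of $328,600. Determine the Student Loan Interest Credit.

$1,947

Student Loan Interest Credit: $328,600 is $8,400 into a $12,000 phase-out range, leaving 3,600/12,000 of the credit: $6,490 × 3,600/12,000 = $1,947.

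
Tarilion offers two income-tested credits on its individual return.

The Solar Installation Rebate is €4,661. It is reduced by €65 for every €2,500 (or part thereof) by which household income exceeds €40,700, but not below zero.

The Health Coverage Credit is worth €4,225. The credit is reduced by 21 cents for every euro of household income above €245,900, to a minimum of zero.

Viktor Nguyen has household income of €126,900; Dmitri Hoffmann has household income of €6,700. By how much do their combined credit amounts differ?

€2,275

Viktor (€126,900): Solar Installation Rebate: income exceeds €40,700 by €86,200, which is 35 full-or-partial €2,500 increments; reduction = 35 × €65 = €2,275, leaving €2,386. Health Coverage Credit: €126,900 is at or below the €245,900 threshold, so the full €4,225 applies. total €2,386 + €4,225 = €6,611
Dmitri (€6,700): Solar Installation Rebate: €6,700 is at or below the €40,700 threshold, so the full €4,661 applies. Health Coverage Credit: €6,700 is at or below the €245,900 threshold, so the full €4,225 applies. total €4,661 + €4,225 = €8,886
Difference: |€6,611 − €8,886| = €2,275.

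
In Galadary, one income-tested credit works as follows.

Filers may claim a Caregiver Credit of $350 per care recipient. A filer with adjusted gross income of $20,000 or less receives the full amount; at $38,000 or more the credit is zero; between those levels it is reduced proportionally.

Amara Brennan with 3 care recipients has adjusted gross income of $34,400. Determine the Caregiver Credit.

Caregiver Credit: base = 3 × $350 = $1,050. $34,400 is $14,400 into a $18,000 phase-out range, leaving 3,600/18,000 of the credit: $1,050 × 3,600/18,000 = $210.

$210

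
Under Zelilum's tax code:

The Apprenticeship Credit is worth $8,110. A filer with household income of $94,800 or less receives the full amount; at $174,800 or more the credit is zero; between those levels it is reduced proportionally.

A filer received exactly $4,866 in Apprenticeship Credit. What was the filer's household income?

$4,866 is 4,866/8,110 of the full $8,110, so 3,244/8,110 of the $80,000 range has been used: income = $94,800 + $80,000 × 3,244/8,110 = $126,800.

$126,800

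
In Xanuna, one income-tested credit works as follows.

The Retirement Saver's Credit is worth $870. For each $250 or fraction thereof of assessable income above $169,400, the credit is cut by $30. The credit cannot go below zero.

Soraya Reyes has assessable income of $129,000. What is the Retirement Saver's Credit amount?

Retirement Saver's Credit: $129,000 is at or below the $169,400 threshold, so the full $870 applies.

$870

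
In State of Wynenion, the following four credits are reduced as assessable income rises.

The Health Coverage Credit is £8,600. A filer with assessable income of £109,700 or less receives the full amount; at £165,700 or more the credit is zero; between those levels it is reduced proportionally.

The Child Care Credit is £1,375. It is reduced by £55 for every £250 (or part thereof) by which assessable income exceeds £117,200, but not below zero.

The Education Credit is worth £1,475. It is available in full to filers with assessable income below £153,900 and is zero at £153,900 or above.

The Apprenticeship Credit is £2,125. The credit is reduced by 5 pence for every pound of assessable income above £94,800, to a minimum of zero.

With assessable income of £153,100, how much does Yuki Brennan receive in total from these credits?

£3,410

Health Coverage Credit: £153,100 is £43,400 into a £56,000 phase-out range, leaving 12,600/56,000 of the credit: £8,600 × 12,600/56,000 = £1,935.
Child Care Credit: income exceeds £117,200 by £35,900 → 144 increments × £55 = £7,920 ≥ base, so the credit is £0.
Education Credit: £153,100 is below the £153,900 cutoff, so the full £1,475 applies.
Apprenticeship Credit: 5% of the £58,300 excess over £94,800 is £2,915 ≥ base, so the credit is £0.
Total: £1,935 + £0 + £1,475 + £0 = £3,410.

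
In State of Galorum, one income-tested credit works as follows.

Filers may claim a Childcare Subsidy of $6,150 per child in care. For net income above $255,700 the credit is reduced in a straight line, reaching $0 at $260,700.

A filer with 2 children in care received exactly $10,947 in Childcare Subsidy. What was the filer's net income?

Full credit = 2 × $6,150 = $12,300.
$10,947 is 10,947/12,300 of the full $12,300, so 1,353/12,300 of the $5,000 range has been used: income = $255,700 + $5,000 × 1,353/12,300 = $256,250.

$256,250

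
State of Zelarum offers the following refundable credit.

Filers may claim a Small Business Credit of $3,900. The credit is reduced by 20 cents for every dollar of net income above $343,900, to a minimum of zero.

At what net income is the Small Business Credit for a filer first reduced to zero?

The credit falls by 20% of each dollar above $343,900, so it reaches zero when the excess is $3,900 / 20% = $19,500: income = $343,900 + $19,500 = $363,400.

$363,400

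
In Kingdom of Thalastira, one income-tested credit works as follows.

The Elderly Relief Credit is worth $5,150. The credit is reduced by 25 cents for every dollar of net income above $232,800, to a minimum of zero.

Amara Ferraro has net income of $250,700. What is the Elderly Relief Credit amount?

$675

Elderly Relief Credit: 25% of the $17,900 excess over $232,800 is $4,475; credit = $5,150 − $4,475 = $675.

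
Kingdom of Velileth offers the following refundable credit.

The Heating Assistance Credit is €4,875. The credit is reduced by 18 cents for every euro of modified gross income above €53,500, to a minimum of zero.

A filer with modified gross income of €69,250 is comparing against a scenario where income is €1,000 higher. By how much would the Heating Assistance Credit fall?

At €69,250 — 18% of the €15,750 excess over €53,500 is €2,835; credit = €4,875 − €2,835 = €2,040.
At €70,250 — 18% of the €16,750 excess over €53,500 is €3,015; credit = €4,875 − €3,015 = €1,860.
Lost: €2,040 − €1,860 = €180.

€180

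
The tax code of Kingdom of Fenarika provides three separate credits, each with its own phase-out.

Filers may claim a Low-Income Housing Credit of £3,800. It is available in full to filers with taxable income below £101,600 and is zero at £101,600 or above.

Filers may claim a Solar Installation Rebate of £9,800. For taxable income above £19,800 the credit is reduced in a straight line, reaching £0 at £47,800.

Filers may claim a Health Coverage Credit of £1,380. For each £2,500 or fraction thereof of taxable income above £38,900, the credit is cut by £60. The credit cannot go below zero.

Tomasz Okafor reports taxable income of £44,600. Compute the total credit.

£6,120

Low-Income Housing Credit: £44,600 is below the £101,600 cutoff, so the full £3,800 applies.
Solar Installation Rebate: £44,600 is £24,800 into a £28,000 phase-out range, leaving 3,200/28,000 of the credit: £9,800 × 3,200/28,000 = £1,120.
Health Coverage Credit: income exceeds £38,900 by £5,700, which is 3 full-or-partial £2,500 increments; reduction = 3 × £60 = £180, leaving £1,200.
Total: £3,800 + £1,120 + £1,200 = £6,120.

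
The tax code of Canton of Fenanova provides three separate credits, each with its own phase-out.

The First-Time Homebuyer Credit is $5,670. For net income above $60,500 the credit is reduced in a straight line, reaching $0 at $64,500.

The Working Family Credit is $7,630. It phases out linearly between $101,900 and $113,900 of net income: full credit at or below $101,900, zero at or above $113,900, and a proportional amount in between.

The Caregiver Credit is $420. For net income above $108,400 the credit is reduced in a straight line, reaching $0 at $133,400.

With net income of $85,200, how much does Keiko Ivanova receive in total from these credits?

$8,050

First-Time Homebuyer Credit: $85,200 is at or above $64,500, so the credit is $0.
Working Family Credit: $85,200 is at or below the $101,900 threshold, so the full $7,630 applies.
Caregiver Credit: $85,200 is at or below the $108,400 threshold, so the full $420 applies.
Total: $0 + $7,630 + $420 = $8,050.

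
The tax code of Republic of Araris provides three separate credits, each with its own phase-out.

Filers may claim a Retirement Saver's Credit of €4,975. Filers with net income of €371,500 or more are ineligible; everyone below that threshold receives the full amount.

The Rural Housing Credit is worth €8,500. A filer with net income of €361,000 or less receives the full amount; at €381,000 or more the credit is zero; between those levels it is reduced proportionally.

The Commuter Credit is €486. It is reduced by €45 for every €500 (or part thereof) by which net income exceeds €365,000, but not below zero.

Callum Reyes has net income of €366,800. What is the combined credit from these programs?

€11,316

Retirement Saver's Credit: €366,800 is below the €371,500 cutoff, so the full €4,975 applies.
Rural Housing Credit: €366,800 is €5,800 into a €20,000 phase-out range, leaving 14,200/20,000 of the credit: €8,500 × 14,200/20,000 = €6,035.
Commuter Credit: income exceeds €365,000 by €1,800, which is 4 full-or-partial €500 increments; reduction = 4 × €45 = €180, leaving €306.
Total: €4,975 + €6,035 + €306 = €11,316.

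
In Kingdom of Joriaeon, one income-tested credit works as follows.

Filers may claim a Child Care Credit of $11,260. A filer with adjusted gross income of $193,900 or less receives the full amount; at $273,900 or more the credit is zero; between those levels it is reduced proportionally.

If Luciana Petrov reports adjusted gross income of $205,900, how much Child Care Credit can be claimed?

$9,571

Child Care Credit: $205,900 is $12,000 into a $80,000 phase-out range, leaving 68,000/80,000 of the credit: $11,260 × 68,000/80,000 = $9,571.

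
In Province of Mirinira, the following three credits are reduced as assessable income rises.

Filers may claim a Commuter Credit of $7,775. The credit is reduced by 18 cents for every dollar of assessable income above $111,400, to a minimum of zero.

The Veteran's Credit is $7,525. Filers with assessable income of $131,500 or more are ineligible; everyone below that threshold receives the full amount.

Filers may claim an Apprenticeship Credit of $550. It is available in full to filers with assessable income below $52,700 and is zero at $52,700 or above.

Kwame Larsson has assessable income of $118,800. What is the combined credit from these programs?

Commuter Credit: 18% of the $7,400 excess over $111,400 is $1,332; credit = $7,775 − $1,332 = $6,443.
Veteran's Credit: $118,800 is below the $131,500 cutoff, so the full $7,525 applies.
Apprenticeship Credit: $118,800 meets or exceeds the $52,700 cutoff, so the credit is $0.
Total: $6,443 + $7,525 + $0 = $13,968.

$13,968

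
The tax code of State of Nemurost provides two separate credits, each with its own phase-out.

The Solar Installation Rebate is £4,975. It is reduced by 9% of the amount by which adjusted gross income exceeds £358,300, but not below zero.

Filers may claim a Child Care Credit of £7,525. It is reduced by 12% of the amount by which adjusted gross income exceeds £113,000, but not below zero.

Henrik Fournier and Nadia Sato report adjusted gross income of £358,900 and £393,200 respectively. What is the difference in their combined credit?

£3,087

Henrik (£358,900): Solar Installation Rebate: 9% of the £600 excess over £358,300 is £54; credit = £4,975 − £54 = £4,921. Child Care Credit: 12% of the £245,900 excess over £113,000 is £29,508 ≥ base, so the credit is £0. total £4,921 + £0 = £4,921
Nadia (£393,200): Solar Installation Rebate: 9% of the £34,900 excess over £358,300 is £3,141; credit = £4,975 − £3,141 = £1,834. Child Care Credit: 12% of the £280,200 excess over £113,000 is £33,624 ≥ base, so the credit is £0. total £1,834 + £0 = £1,834
Difference: |£4,921 − £1,834| = £3,087.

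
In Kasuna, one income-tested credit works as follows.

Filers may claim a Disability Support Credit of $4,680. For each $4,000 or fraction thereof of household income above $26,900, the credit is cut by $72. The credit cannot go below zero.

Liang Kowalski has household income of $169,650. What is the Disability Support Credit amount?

$2,088

Disability Support Credit: income exceeds $26,900 by $142,750, which is 36 full-or-partial $4,000 increments; reduction = 36 × $72 = $2,592, leaving $2,088.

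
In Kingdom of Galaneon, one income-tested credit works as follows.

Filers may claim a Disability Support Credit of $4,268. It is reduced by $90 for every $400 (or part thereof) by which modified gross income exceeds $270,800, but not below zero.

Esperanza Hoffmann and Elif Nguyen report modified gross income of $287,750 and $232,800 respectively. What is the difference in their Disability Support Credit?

$3,870

Esperanza ($287,750): Disability Support Credit: income exceeds $270,800 by $16,950, which is 43 full-or-partial $400 increments; reduction = 43 × $90 = $3,870, leaving $398.
Elif ($232,800): Disability Support Credit: $232,800 is at or below the $270,800 threshold, so the full $4,268 applies.
Difference: |$398 − $4,268| = $3,870.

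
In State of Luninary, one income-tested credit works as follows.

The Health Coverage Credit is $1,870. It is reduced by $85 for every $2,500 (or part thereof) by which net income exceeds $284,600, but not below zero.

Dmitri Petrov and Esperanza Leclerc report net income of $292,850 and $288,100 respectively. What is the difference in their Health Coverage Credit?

$170

Dmitri ($292,850): Health Coverage Credit: income exceeds $284,600 by $8,250, which is 4 full-or-partial $2,500 increments; reduction = 4 × $85 = $340, leaving $1,530.
Esperanza ($288,100): Health Coverage Credit: income exceeds $284,600 by $3,500, which is 2 full-or-partial $2,500 increments; reduction = 2 × $85 = $170, leaving $1,700.
Difference: |$1,530 − $1,700| = $170.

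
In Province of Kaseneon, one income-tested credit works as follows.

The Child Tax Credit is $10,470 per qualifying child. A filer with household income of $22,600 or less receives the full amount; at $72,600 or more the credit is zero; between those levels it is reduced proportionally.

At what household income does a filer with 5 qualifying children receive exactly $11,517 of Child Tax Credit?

$61,600

Full credit = 5 × $10,470 = $52,350.
$11,517 is 11,517/52,350 of the full $52,350, so 40,833/52,350 of the $50,000 range has been used: income = $22,600 + $50,000 × 40,833/52,350 = $61,600.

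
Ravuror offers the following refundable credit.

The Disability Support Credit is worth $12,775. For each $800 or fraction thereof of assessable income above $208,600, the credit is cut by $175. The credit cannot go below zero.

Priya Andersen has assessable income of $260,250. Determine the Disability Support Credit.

Disability Support Credit: income exceeds $208,600 by $51,650, which is 65 full-or-partial $800 increments; reduction = 65 × $175 = $11,375, leaving $1,400.

$1,400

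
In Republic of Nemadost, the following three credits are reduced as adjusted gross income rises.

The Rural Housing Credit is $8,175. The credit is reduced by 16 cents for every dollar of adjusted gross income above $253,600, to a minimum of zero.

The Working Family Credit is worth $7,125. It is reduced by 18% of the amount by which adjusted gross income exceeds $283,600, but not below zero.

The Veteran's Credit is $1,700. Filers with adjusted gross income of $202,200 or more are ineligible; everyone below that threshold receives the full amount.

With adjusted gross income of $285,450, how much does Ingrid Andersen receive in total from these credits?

$9,871

Rural Housing Credit: 16% of the $31,850 excess over $253,600 is $5,096; credit = $8,175 − $5,096 = $3,079.
Working Family Credit: 18% of the $1,850 excess over $283,600 is $333; credit = $7,125 − $333 = $6,792.
Veteran's Credit: $285,450 meets or exceeds the $202,200 cutoff, so the credit is $0.
Total: $3,079 + $6,792 + $0 = $9,871.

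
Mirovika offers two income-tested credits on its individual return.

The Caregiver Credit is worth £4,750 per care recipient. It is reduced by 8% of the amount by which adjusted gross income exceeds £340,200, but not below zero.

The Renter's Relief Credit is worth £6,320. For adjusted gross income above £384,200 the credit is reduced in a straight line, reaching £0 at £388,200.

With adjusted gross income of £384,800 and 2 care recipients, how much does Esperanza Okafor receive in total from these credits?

Caregiver Credit: base = 2 × £4,750 = £9,500. 8% of the £44,600 excess over £340,200 is £3,568; credit = £9,500 − £3,568 = £5,932.
Renter's Relief Credit: £384,800 is £600 into a £4,000 phase-out range, leaving 3,400/4,000 of the credit: £6,320 × 3,400/4,000 = £5,372.
Total: £5,932 + £5,372 = £11,304.

£11,304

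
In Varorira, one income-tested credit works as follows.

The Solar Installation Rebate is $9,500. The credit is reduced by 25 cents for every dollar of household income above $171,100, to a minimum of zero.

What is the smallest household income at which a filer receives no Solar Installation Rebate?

The credit falls by 25% of each dollar above $171,100, so it reaches zero when the excess is $9,500 / 25% = $38,000: income = $171,100 + $38,000 = $209,100.

$209,100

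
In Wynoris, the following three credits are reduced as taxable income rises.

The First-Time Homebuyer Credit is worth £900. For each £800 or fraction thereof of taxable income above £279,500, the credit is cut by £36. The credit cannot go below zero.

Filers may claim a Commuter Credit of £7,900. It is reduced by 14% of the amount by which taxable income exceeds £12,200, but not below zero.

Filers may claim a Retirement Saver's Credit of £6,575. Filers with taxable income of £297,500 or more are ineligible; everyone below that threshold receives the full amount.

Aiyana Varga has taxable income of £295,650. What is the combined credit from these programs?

£6,719

First-Time Homebuyer Credit: income exceeds £279,500 by £16,150, which is 21 full-or-partial £800 increments; reduction = 21 × £36 = £756, leaving £144.
Commuter Credit: 14% of the £283,450 excess over £12,200 is £39,683 ≥ base, so the credit is £0.
Retirement Saver's Credit: £295,650 is below the £297,500 cutoff, so the full £6,575 applies.
Total: £144 + £0 + £6,575 = £6,719.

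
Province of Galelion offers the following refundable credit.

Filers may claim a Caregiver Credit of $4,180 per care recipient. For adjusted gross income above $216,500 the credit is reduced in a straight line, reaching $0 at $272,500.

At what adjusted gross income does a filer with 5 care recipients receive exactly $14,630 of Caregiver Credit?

$233,300

Full credit = 5 × $4,180 = $20,900.
$14,630 is 14,630/20,900 of the full $20,900, so 6,270/20,900 of the $56,000 range has been used: income = $216,500 + $56,000 × 6,270/20,900 = $233,300.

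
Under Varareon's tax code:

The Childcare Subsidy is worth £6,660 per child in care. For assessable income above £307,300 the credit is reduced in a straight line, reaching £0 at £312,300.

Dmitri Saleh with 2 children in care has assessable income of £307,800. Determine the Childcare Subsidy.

£11,988

Childcare Subsidy: base = 2 × £6,660 = £13,320. £307,800 is £500 into a £5,000 phase-out range, leaving 4,500/5,000 of the credit: £13,320 × 4,500/5,000 = £11,988.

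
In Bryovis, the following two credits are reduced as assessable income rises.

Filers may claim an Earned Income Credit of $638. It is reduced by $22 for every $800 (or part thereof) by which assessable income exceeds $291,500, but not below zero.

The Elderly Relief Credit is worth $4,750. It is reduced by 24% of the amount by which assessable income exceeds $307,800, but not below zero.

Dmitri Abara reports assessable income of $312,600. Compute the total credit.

Earned Income Credit: income exceeds $291,500 by $21,100, which is 27 full-or-partial $800 increments; reduction = 27 × $22 = $594, leaving $44.
Elderly Relief Credit: 24% of the $4,800 excess over $307,800 is $1,152; credit = $4,750 − $1,152 = $3,598.
Total: $44 + $3,598 = $3,642.

$3,642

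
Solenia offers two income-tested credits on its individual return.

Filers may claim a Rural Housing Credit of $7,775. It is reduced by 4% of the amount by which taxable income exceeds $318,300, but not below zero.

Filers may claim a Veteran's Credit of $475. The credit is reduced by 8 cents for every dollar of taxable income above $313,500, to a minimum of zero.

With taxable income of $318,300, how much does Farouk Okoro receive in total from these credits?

Rural Housing Credit: $318,300 is at or below the $318,300 threshold, so the full $7,775 applies.
Veteran's Credit: 8% of the $4,800 excess over $313,500 is $384; credit = $475 − $384 = $91.
Total: $7,775 + $91 = $7,866.

$7,866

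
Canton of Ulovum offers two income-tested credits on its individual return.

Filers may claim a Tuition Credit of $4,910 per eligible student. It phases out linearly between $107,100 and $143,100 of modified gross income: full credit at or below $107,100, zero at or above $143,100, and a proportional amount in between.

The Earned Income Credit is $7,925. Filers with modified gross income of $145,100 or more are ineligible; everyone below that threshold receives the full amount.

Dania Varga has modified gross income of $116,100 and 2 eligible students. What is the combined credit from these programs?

Tuition Credit: base = 2 × $4,910 = $9,820. $116,100 is $9,000 into a $36,000 phase-out range, leaving 27,000/36,000 of the credit: $9,820 × 27,000/36,000 = $7,365.
Earned Income Credit: $116,100 is below the $145,100 cutoff, so the full $7,925 applies.
Total: $7,365 + $7,925 = $15,290.

$15,290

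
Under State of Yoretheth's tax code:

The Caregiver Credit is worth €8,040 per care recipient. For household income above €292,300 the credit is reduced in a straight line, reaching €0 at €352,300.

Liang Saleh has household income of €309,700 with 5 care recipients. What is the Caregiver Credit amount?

€28,542

Caregiver Credit: base = 5 × €8,040 = €40,200. €309,700 is €17,400 into a €60,000 phase-out range, leaving 42,600/60,000 of the credit: €40,200 × 42,600/60,000 = €28,542.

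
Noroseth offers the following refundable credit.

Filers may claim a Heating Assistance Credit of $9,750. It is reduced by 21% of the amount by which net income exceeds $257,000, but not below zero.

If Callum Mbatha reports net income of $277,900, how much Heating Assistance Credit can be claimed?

Heating Assistance Credit: 21% of the $20,900 excess over $257,000 is $4,389; credit = $9,750 − $4,389 = $5,361.

$5,361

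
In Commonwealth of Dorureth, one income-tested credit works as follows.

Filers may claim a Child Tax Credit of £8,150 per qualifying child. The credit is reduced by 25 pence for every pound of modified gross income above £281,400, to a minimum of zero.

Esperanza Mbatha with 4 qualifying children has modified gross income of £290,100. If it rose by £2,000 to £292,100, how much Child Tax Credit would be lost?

£500

At £290,100 — base = 4 × £8,150 = £32,600. 25% of the £8,700 excess over £281,400 is £2,175; credit = £32,600 − £2,175 = £30,425.
At £292,100 — base = 4 × £8,150 = £32,600. 25% of the £10,700 excess over £281,400 is £2,675; credit = £32,600 − £2,675 = £29,925.
Lost: £30,425 − £29,925 = £500.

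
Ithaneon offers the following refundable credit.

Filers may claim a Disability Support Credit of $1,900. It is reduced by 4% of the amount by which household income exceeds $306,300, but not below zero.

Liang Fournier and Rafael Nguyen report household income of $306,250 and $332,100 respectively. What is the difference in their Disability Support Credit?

Liang ($306,250): Disability Support Credit: $306,250 is at or below the $306,300 threshold, so the full $1,900 applies.
Rafael ($332,100): Disability Support Credit: 4% of the $25,800 excess over $306,300 is $1,032; credit = $1,900 − $1,032 = $868.
Difference: |$1,900 − $868| = $1,032.

$1,032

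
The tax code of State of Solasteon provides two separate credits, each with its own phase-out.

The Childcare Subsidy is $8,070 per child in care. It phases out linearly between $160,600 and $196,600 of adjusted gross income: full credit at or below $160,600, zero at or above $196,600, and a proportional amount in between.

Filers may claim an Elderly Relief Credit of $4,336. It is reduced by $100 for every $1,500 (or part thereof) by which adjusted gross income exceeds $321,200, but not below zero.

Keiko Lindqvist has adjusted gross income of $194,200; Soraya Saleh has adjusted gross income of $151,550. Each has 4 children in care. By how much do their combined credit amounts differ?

$30,128

Keiko ($194,200): Childcare Subsidy: base = 4 × $8,070 = $32,280. $194,200 is $33,600 into a $36,000 phase-out range, leaving 2,400/36,000 of the credit: $32,280 × 2,400/36,000 = $2,152. Elderly Relief Credit: $194,200 is at or below the $321,200 threshold, so the full $4,336 applies. total $2,152 + $4,336 = $6,488
Soraya ($151,550): Childcare Subsidy: base = 4 × $8,070 = $32,280. $151,550 is at or below the $160,600 threshold, so the full $32,280 applies. Elderly Relief Credit: $151,550 is at or below the $321,200 threshold, so the full $4,336 applies. total $32,280 + $4,336 = $36,616
Difference: |$6,488 − $36,616| = $30,128.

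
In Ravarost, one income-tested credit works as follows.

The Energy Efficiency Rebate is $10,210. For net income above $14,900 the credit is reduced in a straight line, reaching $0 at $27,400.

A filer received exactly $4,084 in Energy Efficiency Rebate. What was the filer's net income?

$4,084 is 4,084/10,210 of the full $10,210, so 6,126/10,210 of the $12,500 range has been used: income = $14,900 + $12,500 × 6,126/10,210 = $22,400.

$22,400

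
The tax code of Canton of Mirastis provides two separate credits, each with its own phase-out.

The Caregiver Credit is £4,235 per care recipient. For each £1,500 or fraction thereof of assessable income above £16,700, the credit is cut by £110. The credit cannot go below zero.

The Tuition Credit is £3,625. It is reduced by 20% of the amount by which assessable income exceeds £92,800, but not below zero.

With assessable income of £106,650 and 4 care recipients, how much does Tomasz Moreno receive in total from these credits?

Caregiver Credit: base = 4 × £4,235 = £16,940. income exceeds £16,700 by £89,950, which is 60 full-or-partial £1,500 increments; reduction = 60 × £110 = £6,600, leaving £10,340.
Tuition Credit: 20% of the £13,850 excess over £92,800 is £2,770; credit = £3,625 − £2,770 = £855.
Total: £10,340 + £855 = £11,195.

£11,195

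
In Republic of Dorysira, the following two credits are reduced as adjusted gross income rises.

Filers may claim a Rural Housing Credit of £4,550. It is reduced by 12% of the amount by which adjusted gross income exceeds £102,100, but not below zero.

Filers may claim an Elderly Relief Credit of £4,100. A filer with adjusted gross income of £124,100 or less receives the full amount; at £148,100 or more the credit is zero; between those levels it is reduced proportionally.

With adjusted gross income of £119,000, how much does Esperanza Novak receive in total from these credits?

Rural Housing Credit: 12% of the £16,900 excess over £102,100 is £2,028; credit = £4,550 − £2,028 = £2,522.
Elderly Relief Credit: £119,000 is at or below the £124,100 threshold, so the full £4,100 applies.
Total: £2,522 + £4,100 = £6,622.

£6,622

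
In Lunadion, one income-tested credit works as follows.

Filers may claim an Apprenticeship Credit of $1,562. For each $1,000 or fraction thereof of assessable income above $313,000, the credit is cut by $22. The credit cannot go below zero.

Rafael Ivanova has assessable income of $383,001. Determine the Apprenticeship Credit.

$0

Apprenticeship Credit: income exceeds $313,000 by $70,001 → 71 increments × $22 = $1,562 ≥ base, so the credit is $0.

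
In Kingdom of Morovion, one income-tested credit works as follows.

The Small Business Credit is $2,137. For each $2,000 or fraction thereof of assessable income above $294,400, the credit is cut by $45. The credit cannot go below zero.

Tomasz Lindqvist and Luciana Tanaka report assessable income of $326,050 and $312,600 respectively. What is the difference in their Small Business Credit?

Tomasz ($326,050): Small Business Credit: income exceeds $294,400 by $31,650, which is 16 full-or-partial $2,000 increments; reduction = 16 × $45 = $720, leaving $1,417.
Luciana ($312,600): Small Business Credit: income exceeds $294,400 by $18,200, which is 10 full-or-partial $2,000 increments; reduction = 10 × $45 = $450, leaving $1,687.
Difference: |$1,417 − $1,687| = $270.

$270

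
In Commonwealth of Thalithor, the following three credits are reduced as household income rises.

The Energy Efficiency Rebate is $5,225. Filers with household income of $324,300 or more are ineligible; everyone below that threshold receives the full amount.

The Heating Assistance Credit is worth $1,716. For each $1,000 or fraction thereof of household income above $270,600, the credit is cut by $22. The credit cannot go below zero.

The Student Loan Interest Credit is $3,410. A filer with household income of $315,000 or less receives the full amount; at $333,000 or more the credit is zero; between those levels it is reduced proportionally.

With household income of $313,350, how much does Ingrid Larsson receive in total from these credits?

Energy Efficiency Rebate: $313,350 is below the $324,300 cutoff, so the full $5,225 applies.
Heating Assistance Credit: income exceeds $270,600 by $42,750, which is 43 full-or-partial $1,000 increments; reduction = 43 × $22 = $946, leaving $770.
Student Loan Interest Credit: $313,350 is at or below the $315,000 threshold, so the full $3,410 applies.
Total: $5,225 + $770 + $3,410 = $9,405.

$9,405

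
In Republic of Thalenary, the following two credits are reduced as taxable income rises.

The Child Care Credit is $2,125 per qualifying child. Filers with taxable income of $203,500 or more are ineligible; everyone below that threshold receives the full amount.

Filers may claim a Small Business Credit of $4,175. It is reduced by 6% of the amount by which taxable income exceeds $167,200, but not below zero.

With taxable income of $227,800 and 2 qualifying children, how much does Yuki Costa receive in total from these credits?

$539

Child Care Credit: base = 2 × $2,125 = $4,250. $227,800 meets or exceeds the $203,500 cutoff, so the credit is $0.
Small Business Credit: 6% of the $60,600 excess over $167,200 is $3,636; credit = $4,175 − $3,636 = $539.
Total: $0 + $539 = $539.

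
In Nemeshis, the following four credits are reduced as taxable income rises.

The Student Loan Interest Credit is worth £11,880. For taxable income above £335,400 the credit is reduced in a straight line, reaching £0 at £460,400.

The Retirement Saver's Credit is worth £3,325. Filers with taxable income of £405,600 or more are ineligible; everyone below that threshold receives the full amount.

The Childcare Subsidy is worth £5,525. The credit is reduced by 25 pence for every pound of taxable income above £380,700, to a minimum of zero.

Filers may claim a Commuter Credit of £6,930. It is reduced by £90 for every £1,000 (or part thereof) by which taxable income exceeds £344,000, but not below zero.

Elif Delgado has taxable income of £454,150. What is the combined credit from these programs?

£594

Student Loan Interest Credit: £454,150 is £118,750 into a £125,000 phase-out range, leaving 6,250/125,000 of the credit: £11,880 × 6,250/125,000 = £594.
Retirement Saver's Credit: £454,150 meets or exceeds the £405,600 cutoff, so the credit is £0.
Childcare Subsidy: 25% of the £73,450 excess over £380,700 is £18,362.50 ≥ base, so the credit is £0.
Commuter Credit: income exceeds £344,000 by £110,150 → 111 increments × £90 = £9,990 ≥ base, so the credit is £0.
Total: £594 + £0 + £0 + £0 = £594.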